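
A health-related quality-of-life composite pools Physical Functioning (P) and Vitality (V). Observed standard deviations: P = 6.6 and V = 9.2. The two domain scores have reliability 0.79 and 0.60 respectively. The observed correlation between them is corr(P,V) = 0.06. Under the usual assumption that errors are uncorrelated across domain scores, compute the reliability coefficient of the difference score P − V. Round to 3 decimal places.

Var(P−V) = 6.6² + 9.2² − 2·6.6·9.2·0.06 = 128.2 − 7.2864 = 120.914.
With uncorrelated errors the cross-covariances are all true-score covariance, so they carry over unchanged; only the diagonal terms shrink to ρᵢσᵢ².
True-score variance = [6.6²·0.79 + 9.2²·0.60] − 7.2864 = 85.1964 − 7.2864 = 77.91.
Reliability = 77.91 / 120.914 = 0.644.

0.644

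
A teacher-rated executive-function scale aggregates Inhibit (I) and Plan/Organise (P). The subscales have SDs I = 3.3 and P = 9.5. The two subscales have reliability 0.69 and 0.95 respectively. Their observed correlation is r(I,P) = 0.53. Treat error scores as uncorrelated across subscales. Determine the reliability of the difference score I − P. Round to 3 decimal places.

0.884

Var(I−P) = 3.3² + 9.5² − 2·3.3·9.5·0.53 = 101.14 − 33.231 = 67.909.
With uncorrelated errors the cross-covariances are all true-score covariance, so they carry over unchanged; only the diagonal terms shrink to ρᵢσᵢ².
True-score variance = [3.3²·0.69 + 9.5²·0.95] − 33.231 = 93.2516 − 33.231 = 60.0206.
Reliability = 60.0206 / 67.909 = 0.884.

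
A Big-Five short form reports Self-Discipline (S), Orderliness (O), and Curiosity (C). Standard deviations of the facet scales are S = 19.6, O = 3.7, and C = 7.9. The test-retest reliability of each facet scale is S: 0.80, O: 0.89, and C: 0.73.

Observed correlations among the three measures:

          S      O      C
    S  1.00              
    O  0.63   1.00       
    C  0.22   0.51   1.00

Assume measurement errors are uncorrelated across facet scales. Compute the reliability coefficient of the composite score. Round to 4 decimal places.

Var(S+O+C) = 19.6² + 3.7² + 7.9² + 2·[19.6·3.7·0.63 + 19.6·7.9·0.22 + 3.7·7.9·0.51] = 460.26 + 189.319 = 649.579.
Under uncorrelated errors the observed covariances equal the true-score covariances, so only the own-variance terms attenuate.
True-score variance = [19.6²·0.80 + 3.7²·0.89 + 7.9²·0.73] + 189.319 = 365.071 + 189.319 = 554.391.
Reliability = 554.391 / 649.579 = 0.8535.

0.8535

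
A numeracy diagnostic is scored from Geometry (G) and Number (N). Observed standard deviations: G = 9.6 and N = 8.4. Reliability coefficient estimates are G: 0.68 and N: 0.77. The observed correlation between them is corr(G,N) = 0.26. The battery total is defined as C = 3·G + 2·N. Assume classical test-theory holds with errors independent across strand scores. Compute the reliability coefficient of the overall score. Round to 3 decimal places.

Var(C) = 3²·9.6² + 2²·8.4² + 2·[6·9.6·8.4·0.26] = 1111.68 + 251.597 = 1363.28.
With uncorrelated errors the cross-covariances are all true-score covariance, so they carry over unchanged; only the diagonal terms shrink to ρᵢσᵢ².
True-score variance = [3²·9.6²·0.68 + 2²·8.4²·0.77] + 251.597 = 781.344 + 251.597 = 1032.94.
Reliability = 1032.94 / 1363.28 = 0.758.

0.758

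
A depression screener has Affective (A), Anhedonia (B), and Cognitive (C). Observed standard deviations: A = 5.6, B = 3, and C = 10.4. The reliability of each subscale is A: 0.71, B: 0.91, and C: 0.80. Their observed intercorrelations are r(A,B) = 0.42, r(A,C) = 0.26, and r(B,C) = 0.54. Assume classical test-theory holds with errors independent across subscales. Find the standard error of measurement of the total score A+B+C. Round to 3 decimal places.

Var(total) = 148.52 + 78.0928 = 226.613.
True-score variance = 116.984 + 78.0928 = 195.076, so reliability = 0.8608.
Error variance = 226.613 − 195.076 = 31.5364; SEM = √31.5364 = 5.616.

5.616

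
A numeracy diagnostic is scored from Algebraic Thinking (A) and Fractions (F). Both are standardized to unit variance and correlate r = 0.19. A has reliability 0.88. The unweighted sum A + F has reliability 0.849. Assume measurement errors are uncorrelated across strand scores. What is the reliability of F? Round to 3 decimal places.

Var(A+F) = 2 + 2·0.19 = 2.380.
True-score variance = ρ_A + ρ_F + 2·0.19, so 0.849 = (0.88 + ρ_F + 0.38) / 2.380.
ρ_F = 0.849·2.380 − 0.88 − 0.38 = 0.761.

0.761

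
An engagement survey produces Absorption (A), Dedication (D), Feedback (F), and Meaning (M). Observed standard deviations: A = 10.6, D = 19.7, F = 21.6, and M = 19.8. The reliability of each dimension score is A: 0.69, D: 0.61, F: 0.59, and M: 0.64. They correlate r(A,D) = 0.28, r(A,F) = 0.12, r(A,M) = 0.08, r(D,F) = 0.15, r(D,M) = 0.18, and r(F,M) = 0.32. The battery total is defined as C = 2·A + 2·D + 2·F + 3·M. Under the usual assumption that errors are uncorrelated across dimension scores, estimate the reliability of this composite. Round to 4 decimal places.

Var(C) = 2²·10.6² + 2²·19.7² + 2²·21.6² + 3²·19.8² + 2·[4·10.6·19.7·0.28 + 4·10.6·21.6·0.12 + 6·10.6·19.8·0.08 + 4·19.7·21.6·0.15 + 6·19.7·19.8·0.18 + 6·21.6·19.8·0.32] = 7396.4 + 3884.49 = 11280.9.
Because errors are independent across components, Cov(Tᵢ,Tⱼ) = Cov(Xᵢ,Xⱼ); the off-diagonal part of the true-score variance is the same as above.
True-score variance = [2²·10.6²·0.69 + 2²·19.7²·0.61 + 2²·21.6²·0.59 + 3²·19.8²·0.64] + 3884.49 = 4616.29 + 3884.49 = 8500.77.
Reliability = 8500.77 / 11280.9 = 0.7536.

0.7536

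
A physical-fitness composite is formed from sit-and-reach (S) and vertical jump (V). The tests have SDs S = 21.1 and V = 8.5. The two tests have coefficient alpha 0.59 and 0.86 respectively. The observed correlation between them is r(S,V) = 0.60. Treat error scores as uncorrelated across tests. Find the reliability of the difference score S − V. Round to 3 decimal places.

0.363

Var(S−V) = 21.1² + 8.5² − 2·21.1·8.5·0.60 = 517.46 − 215.22 = 302.24.
Because errors are independent across components, Cov(Tᵢ,Tⱼ) = Cov(Xᵢ,Xⱼ); the off-diagonal part of the true-score variance is the same as above.
True-score variance = [21.1²·0.59 + 8.5²·0.86] − 215.22 = 324.809 − 215.22 = 109.589.
Reliability = 109.589 / 302.24 = 0.363.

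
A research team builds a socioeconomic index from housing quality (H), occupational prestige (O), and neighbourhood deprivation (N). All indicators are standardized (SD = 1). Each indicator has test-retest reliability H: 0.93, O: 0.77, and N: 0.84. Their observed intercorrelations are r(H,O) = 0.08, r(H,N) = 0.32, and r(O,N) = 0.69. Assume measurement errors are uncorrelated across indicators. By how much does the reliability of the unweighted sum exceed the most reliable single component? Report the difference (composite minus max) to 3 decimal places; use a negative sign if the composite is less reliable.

-0.019

Var(sum) = 3 + 2.18 = 5.18; true-score variance = 2.54 + 2.18 = 4.72; composite reliability = 0.9112.
Max component reliability = 0.9300.
Difference = 0.9112 − 0.9300 = -0.019.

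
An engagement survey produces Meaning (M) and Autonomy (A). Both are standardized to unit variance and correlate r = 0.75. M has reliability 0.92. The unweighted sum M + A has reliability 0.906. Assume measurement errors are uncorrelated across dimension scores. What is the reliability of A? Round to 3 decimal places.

0.751

Var(M+A) = 2 + 2·0.75 = 3.500.
True-score variance = ρ_M + ρ_A + 2·0.75, so 0.906 = (0.92 + ρ_A + 1.50) / 3.500.
ρ_A = 0.906·3.500 − 0.92 − 1.50 = 0.751.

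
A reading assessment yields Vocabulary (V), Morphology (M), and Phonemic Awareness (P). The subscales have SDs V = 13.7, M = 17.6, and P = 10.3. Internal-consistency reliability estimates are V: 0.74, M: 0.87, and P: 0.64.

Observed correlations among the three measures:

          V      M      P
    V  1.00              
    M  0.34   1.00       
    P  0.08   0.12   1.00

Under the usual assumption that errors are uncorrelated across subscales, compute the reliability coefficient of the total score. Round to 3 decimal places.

Var(V+M+P) = 13.7² + 17.6² + 10.3² + 2·[13.7·17.6·0.34 + 13.7·10.3·0.08 + 17.6·10.3·0.12] = 603.54 + 230.046 = 833.586.
Because errors are independent across components, Cov(Tᵢ,Tⱼ) = Cov(Xᵢ,Xⱼ); the off-diagonal part of the true-score variance is the same as above.
True-score variance = [13.7²·0.74 + 17.6²·0.87 + 10.3²·0.64] + 230.046 = 476.279 + 230.046 = 706.326.
Reliability = 706.326 / 833.586 = 0.847.

0.847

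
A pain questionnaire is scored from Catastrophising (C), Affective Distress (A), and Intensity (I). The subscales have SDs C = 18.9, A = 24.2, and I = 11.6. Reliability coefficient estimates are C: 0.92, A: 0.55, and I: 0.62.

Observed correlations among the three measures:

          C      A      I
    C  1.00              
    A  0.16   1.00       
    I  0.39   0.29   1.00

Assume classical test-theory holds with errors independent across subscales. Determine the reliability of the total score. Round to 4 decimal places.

0.7796

Var(C+A+I) = 18.9² + 24.2² + 11.6² + 2·[18.9·24.2·0.16 + 18.9·11.6·0.39 + 24.2·11.6·0.29] = 1077.41 + 480.186 = 1557.6.
Because errors are independent across components, Cov(Tᵢ,Tⱼ) = Cov(Xᵢ,Xⱼ); the off-diagonal part of the true-score variance is the same as above.
True-score variance = [18.9²·0.92 + 24.2²·0.55 + 11.6²·0.62] + 480.186 = 734.162 + 480.186 = 1214.35.
Reliability = 1214.35 / 1557.6 = 0.7796.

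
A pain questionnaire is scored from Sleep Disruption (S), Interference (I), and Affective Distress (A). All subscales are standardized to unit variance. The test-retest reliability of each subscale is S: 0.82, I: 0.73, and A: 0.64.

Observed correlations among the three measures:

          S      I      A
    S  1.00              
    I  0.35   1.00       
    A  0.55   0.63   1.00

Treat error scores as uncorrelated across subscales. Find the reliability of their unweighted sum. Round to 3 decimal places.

Var(S+I+A) = 3 + 2·[0.35 + 0.55 + 0.63] = 3 + 3.06 = 6.06.
Because errors are independent across components, Cov(Tᵢ,Tⱼ) = Cov(Xᵢ,Xⱼ); the off-diagonal part of the true-score variance is the same as above.
True-score variance = [0.82 + 0.73 + 0.64] + 3.06 = 2.19 + 3.06 = 5.25.
Reliability = 5.25 / 6.06 = 0.866.

0.866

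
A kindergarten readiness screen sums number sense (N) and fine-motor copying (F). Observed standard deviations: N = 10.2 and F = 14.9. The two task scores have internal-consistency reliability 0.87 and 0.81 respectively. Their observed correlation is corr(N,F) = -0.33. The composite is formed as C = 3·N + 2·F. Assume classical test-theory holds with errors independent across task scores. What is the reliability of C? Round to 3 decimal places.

0.762

Var(C) = 3²·10.2² + 2²·14.9² + 2·[6·10.2·14.9·(-0.33)] = 1824.4 − 601.841 = 1222.56.
With uncorrelated errors the cross-covariances are all true-score covariance, so they carry over unchanged; only the diagonal terms shrink to ρᵢσᵢ².
True-score variance = [3²·10.2²·0.87 + 2²·14.9²·0.81] − 601.841 = 1533.95 − 601.841 = 932.105.
Reliability = 932.105 / 1222.56 = 0.762.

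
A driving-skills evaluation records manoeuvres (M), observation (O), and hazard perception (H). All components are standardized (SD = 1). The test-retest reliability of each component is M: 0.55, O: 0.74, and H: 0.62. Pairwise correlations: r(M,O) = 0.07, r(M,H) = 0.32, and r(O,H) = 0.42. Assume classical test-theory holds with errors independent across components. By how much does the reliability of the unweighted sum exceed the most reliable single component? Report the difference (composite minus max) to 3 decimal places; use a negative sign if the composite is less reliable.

Var(sum) = 3 + 1.62 = 4.62; true-score variance = 1.91 + 1.62 = 3.53; composite reliability = 0.7641.
Max component reliability = 0.7400.
Difference = 0.7641 − 0.7400 = 0.024.

0.024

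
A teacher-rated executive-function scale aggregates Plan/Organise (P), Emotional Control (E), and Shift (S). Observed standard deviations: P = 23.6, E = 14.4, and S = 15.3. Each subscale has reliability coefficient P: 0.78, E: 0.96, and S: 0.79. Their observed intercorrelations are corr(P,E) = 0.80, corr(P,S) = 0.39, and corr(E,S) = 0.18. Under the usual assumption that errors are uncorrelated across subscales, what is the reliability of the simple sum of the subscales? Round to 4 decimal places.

0.9054

Var(P+E+S) = 23.6² + 14.4² + 15.3² + 2·[23.6·14.4·0.80 + 23.6·15.3·0.39 + 14.4·15.3·0.18] = 998.41 + 904.702 = 1903.11.
With uncorrelated errors the cross-covariances are all true-score covariance, so they carry over unchanged; only the diagonal terms shrink to ρᵢσᵢ².
True-score variance = [23.6²·0.78 + 14.4²·0.96 + 15.3²·0.79] + 904.702 = 818.426 + 904.702 = 1723.13.
Reliability = 1723.13 / 1903.11 = 0.9054.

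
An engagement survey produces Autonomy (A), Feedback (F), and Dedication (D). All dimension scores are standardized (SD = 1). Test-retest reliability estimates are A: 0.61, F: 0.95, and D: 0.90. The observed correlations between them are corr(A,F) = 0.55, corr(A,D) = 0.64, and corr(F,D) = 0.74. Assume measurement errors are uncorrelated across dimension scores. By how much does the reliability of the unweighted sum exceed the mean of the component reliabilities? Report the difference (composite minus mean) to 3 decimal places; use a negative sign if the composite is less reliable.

0.101

Var(sum) = 3 + 3.86 = 6.86; true-score variance = 2.46 + 3.86 = 6.32; composite reliability = 0.9213.
Mean component reliability = 0.8200.
Difference = 0.9213 − 0.8200 = 0.101.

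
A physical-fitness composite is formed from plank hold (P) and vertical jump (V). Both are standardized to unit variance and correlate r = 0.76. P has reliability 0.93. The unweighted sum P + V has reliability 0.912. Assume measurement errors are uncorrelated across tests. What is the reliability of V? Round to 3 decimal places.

0.760

Var(P+V) = 2 + 2·0.76 = 3.520.
True-score variance = ρ_P + ρ_V + 2·0.76, so 0.912 = (0.93 + ρ_V + 1.52) / 3.520.
ρ_V = 0.912·3.520 − 0.93 − 1.52 = 0.760.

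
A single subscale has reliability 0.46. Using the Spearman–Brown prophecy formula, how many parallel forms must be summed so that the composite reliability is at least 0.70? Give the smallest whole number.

3

k ≥ ρ*(1−ρ₁)/(ρ₁(1−ρ*)) = 0.70·0.54 / (0.46·0.30) = 2.739.
Smallest integer k = 3.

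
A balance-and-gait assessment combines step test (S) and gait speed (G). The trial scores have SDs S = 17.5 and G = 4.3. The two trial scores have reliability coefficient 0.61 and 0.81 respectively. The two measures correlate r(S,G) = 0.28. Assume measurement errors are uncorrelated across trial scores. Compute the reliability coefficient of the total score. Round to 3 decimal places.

0.665

Var(S+G) = 17.5² + 4.3² + 2·[17.5·4.3·0.28] = 324.74 + 42.14 = 366.88.
Under uncorrelated errors the observed covariances equal the true-score covariances, so only the own-variance terms attenuate.
True-score variance = [17.5²·0.61 + 4.3²·0.81] + 42.14 = 201.789 + 42.14 = 243.929.
Reliability = 243.929 / 366.88 = 0.665.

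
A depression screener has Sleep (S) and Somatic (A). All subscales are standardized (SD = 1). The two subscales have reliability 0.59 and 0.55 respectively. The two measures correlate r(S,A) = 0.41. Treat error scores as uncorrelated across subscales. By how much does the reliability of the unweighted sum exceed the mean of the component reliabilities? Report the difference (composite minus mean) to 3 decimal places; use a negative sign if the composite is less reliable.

Var(sum) = 2 + 0.82 = 2.82; true-score variance = 1.14 + 0.82 = 1.96; composite reliability = 0.6950.
Mean component reliability = 0.5700.
Difference = 0.6950 − 0.5700 = 0.125.

0.125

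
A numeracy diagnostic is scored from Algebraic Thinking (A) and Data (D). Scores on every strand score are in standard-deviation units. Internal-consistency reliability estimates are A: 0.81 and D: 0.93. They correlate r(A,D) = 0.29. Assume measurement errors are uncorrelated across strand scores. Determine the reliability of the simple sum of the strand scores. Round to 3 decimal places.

0.899

Var(A+D) = 2 + 2·[0.29] = 2 + 0.58 = 2.58.
With uncorrelated errors the cross-covariances are all true-score covariance, so they carry over unchanged; only the diagonal terms shrink to ρᵢσᵢ².
True-score variance = [0.81 + 0.93] + 0.58 = 1.74 + 0.58 = 2.32.
Reliability = 2.32 / 2.58 = 0.899.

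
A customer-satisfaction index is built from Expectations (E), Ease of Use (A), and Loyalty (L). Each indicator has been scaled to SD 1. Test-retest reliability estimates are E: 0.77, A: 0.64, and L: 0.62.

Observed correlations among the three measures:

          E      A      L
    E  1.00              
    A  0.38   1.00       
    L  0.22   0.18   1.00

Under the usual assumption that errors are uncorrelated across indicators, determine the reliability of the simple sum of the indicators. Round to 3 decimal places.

Var(E+A+L) = 3 + 2·[0.38 + 0.22 + 0.18] = 3 + 1.56 = 4.56.
Under uncorrelated errors the observed covariances equal the true-score covariances, so only the own-variance terms attenuate.
True-score variance = [0.77 + 0.64 + 0.62] + 1.56 = 2.03 + 1.56 = 3.59.
Reliability = 3.59 / 4.56 = 0.787.

0.787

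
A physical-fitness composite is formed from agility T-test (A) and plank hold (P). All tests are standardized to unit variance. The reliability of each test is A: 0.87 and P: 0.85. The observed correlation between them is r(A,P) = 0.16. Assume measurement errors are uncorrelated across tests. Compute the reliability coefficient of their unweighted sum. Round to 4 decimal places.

0.8793

Var(A+P) = 2 + 2·[0.16] = 2 + 0.32 = 2.32.
Under uncorrelated errors the observed covariances equal the true-score covariances, so only the own-variance terms attenuate.
True-score variance = [0.87 + 0.85] + 0.32 = 1.72 + 0.32 = 2.04.
Reliability = 2.04 / 2.32 = 0.8793.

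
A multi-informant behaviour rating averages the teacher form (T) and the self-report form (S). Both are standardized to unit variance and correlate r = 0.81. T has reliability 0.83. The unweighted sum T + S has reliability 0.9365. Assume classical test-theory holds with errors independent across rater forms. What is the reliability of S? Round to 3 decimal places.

Var(T+S) = 2 + 2·0.81 = 3.620.
True-score variance = ρ_T + ρ_S + 2·0.81, so 0.9365 = (0.83 + ρ_S + 1.62) / 3.620.
ρ_S = 0.9365·3.620 − 0.83 − 1.62 = 0.940.

0.940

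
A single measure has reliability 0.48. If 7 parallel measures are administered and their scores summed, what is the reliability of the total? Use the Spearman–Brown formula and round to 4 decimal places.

0.8660

ρ_k = kρ / (1 + (k−1)ρ) = 7·0.48 / (1 + 6·0.48) = 3.360 / 3.880 = 0.8660.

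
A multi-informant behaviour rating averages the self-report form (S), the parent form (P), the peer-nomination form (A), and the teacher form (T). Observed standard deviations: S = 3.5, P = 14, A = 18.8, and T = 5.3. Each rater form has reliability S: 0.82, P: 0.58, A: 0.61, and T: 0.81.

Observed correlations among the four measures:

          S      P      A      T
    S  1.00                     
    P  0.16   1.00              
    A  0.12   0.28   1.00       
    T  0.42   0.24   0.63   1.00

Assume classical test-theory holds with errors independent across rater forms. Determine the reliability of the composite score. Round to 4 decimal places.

0.7591

Var(S+P+A+T) = 3.5² + 14² + 18.8² + 5.3² + 2·[3.5·14·0.16 + 3.5·18.8·0.12 + 3.5·5.3·0.42 + 14·18.8·0.28 + 14·5.3·0.24 + 18.8·5.3·0.63] = 589.78 + 355.608 = 945.388.
With uncorrelated errors the cross-covariances are all true-score covariance, so they carry over unchanged; only the diagonal terms shrink to ρᵢσᵢ².
True-score variance = [3.5²·0.82 + 14²·0.58 + 18.8²·0.61 + 5.3²·0.81] + 355.608 = 362.076 + 355.608 = 717.685.
Reliability = 717.685 / 945.388 = 0.7591.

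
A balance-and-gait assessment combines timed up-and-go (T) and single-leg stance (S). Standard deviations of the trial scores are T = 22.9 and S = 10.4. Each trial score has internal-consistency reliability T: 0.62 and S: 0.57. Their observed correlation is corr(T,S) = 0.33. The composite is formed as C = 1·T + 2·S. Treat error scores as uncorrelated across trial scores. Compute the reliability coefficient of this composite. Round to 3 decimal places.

0.697

Var(C) = 22.9² + 2²·10.4² + 2·[2·22.9·10.4·0.33] = 957.05 + 314.371 = 1271.42.
Because errors are independent across components, Cov(Tᵢ,Tⱼ) = Cov(Xᵢ,Xⱼ); the off-diagonal part of the true-score variance is the same as above.
True-score variance = [22.9²·0.62 + 2²·10.4²·0.57] + 314.371 = 571.739 + 314.371 = 886.11.
Reliability = 886.11 / 1271.42 = 0.697.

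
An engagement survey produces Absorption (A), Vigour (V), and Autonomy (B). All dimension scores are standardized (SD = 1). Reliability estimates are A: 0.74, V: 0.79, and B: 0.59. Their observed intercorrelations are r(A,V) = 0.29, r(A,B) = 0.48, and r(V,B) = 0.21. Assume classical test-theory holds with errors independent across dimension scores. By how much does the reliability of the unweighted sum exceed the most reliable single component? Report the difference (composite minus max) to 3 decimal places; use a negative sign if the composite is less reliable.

0.033

Var(sum) = 3 + 1.96 = 4.96; true-score variance = 2.12 + 1.96 = 4.08; composite reliability = 0.8226.
Max component reliability = 0.7900.
Difference = 0.8226 − 0.7900 = 0.033.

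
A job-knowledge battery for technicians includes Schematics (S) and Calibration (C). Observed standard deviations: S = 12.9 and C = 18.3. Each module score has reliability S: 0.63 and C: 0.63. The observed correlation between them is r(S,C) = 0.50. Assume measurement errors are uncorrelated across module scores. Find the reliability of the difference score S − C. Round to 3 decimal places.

Var(S−C) = 12.9² + 18.3² − 2·12.9·18.3·0.50 = 501.3 − 236.07 = 265.23.
Under uncorrelated errors the observed covariances equal the true-score covariances, so only the own-variance terms attenuate.
True-score variance = [12.9²·0.63 + 18.3²·0.63] − 236.07 = 315.819 − 236.07 = 79.749.
Reliability = 79.749 / 265.23 = 0.301.

0.301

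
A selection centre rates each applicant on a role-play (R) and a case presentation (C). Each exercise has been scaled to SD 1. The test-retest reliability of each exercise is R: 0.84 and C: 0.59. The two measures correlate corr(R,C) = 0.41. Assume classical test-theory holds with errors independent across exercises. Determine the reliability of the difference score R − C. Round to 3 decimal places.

0.517

Var(R−C) = 1 + 1 − 2·0.41 = 2 − 0.82 = 1.18.
With uncorrelated errors the cross-covariances are all true-score covariance, so they carry over unchanged; only the diagonal terms shrink to ρᵢσᵢ².
True-score variance = [0.84 + 0.59] − 0.82 = 1.43 − 0.82 = 0.61.
Reliability = 0.61 / 1.18 = 0.517.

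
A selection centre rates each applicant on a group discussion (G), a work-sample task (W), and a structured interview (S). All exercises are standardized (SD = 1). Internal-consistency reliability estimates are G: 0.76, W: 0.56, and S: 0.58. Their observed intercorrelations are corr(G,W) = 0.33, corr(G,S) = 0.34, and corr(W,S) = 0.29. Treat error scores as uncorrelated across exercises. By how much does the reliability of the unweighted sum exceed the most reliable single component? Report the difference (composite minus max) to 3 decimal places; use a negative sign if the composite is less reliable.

0.016

Var(sum) = 3 + 1.92 = 4.92; true-score variance = 1.9 + 1.92 = 3.82; composite reliability = 0.7764.
Max component reliability = 0.7600.
Difference = 0.7764 − 0.7600 = 0.016.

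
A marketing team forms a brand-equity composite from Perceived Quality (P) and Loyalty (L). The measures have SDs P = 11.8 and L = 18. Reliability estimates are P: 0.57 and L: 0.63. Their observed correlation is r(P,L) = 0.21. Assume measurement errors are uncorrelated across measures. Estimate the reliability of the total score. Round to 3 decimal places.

Var(P+L) = 11.8² + 18² + 2·[11.8·18·0.21] = 463.24 + 89.208 = 552.448.
Under uncorrelated errors the observed covariances equal the true-score covariances, so only the own-variance terms attenuate.
True-score variance = [11.8²·0.57 + 18²·0.63] + 89.208 = 283.487 + 89.208 = 372.695.
Reliability = 372.695 / 552.448 = 0.675.

0.675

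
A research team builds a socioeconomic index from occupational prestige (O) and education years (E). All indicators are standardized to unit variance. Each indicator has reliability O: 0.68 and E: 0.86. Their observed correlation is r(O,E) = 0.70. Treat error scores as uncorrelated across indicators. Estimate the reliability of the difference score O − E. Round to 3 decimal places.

Var(O−E) = 1 + 1 − 2·0.70 = 2 − 1.4 = 0.6.
Because errors are independent across components, Cov(Tᵢ,Tⱼ) = Cov(Xᵢ,Xⱼ); the off-diagonal part of the true-score variance is the same as above.
True-score variance = [0.68 + 0.86] − 1.4 = 1.54 − 1.4 = 0.14.
Reliability = 0.14 / 0.6 = 0.233.

0.233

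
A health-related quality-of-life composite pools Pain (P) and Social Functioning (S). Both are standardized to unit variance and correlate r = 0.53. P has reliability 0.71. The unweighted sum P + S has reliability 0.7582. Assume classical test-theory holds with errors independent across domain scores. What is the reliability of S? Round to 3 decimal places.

Var(P+S) = 2 + 2·0.53 = 3.060.
True-score variance = ρ_P + ρ_S + 2·0.53, so 0.7582 = (0.71 + ρ_S + 1.06) / 3.060.
ρ_S = 0.7582·3.060 − 0.71 − 1.06 = 0.550.

0.550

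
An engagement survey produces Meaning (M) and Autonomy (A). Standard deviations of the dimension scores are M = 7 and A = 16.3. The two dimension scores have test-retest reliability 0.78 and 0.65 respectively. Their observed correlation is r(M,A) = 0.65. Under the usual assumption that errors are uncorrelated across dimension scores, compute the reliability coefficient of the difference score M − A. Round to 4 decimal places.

0.3762

Var(M−A) = 7² + 16.3² − 2·7·16.3·0.65 = 314.69 − 148.33 = 166.36.
With uncorrelated errors the cross-covariances are all true-score covariance, so they carry over unchanged; only the diagonal terms shrink to ρᵢσᵢ².
True-score variance = [7²·0.78 + 16.3²·0.65] − 148.33 = 210.918 − 148.33 = 62.5885.
Reliability = 62.5885 / 166.36 = 0.3762.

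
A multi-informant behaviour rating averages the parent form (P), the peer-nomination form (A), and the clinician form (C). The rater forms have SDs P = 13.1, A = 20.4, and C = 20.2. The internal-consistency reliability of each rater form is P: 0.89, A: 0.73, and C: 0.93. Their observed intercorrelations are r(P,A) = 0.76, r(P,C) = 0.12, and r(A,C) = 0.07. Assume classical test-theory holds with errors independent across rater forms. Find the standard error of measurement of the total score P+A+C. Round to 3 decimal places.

12.641

Var(total) = 995.81 + 527.405 = 1523.21.
True-score variance = 836.007 + 527.405 = 1363.41, so reliability = 0.8951.
Error variance = 1523.21 − 1363.41 = 159.803; SEM = √159.803 = 12.641.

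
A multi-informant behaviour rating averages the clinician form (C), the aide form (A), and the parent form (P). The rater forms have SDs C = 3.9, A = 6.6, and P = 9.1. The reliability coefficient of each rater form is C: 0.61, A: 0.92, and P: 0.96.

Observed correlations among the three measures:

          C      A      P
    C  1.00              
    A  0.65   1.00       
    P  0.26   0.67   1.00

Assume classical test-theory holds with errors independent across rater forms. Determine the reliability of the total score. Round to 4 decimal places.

Var(C+A+P) = 3.9² + 6.6² + 9.1² + 2·[3.9·6.6·0.65 + 3.9·9.1·0.26 + 6.6·9.1·0.67] = 141.58 + 132.397 = 273.977.
With uncorrelated errors the cross-covariances are all true-score covariance, so they carry over unchanged; only the diagonal terms shrink to ρᵢσᵢ².
True-score variance = [3.9²·0.61 + 6.6²·0.92 + 9.1²·0.96] + 132.397 = 128.851 + 132.397 = 261.248.
Reliability = 261.248 / 273.977 = 0.9535.

0.9535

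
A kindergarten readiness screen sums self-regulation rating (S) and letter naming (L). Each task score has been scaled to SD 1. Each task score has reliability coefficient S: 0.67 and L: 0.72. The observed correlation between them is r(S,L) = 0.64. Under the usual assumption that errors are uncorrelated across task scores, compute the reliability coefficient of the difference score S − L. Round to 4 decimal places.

Var(S−L) = 1 + 1 − 2·0.64 = 2 − 1.28 = 0.72.
With uncorrelated errors the cross-covariances are all true-score covariance, so they carry over unchanged; only the diagonal terms shrink to ρᵢσᵢ².
True-score variance = [0.67 + 0.72] − 1.28 = 1.39 − 1.28 = 0.11.
Reliability = 0.11 / 0.72 = 0.1528.

0.1528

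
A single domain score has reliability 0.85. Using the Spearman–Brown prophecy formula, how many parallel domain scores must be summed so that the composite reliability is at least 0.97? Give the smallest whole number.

6

k ≥ ρ*(1−ρ₁)/(ρ₁(1−ρ*)) = 0.97·0.15 / (0.85·0.03) = 5.706.
Smallest integer k = 6.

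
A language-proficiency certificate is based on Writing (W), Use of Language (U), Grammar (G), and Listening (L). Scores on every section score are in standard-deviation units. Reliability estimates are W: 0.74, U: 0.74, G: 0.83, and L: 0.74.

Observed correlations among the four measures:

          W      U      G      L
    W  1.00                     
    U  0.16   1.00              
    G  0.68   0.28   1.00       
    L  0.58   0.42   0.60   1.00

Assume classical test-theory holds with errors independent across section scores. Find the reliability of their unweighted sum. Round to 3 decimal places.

0.899

Var(W+U+G+L) = 4 + 2·[0.16 + 0.68 + 0.58 + 0.28 + 0.42 + 0.60] = 4 + 5.44 = 9.44.
With uncorrelated errors the cross-covariances are all true-score covariance, so they carry over unchanged; only the diagonal terms shrink to ρᵢσᵢ².
True-score variance = [0.74 + 0.74 + 0.83 + 0.74] + 5.44 = 3.05 + 5.44 = 8.49.
Reliability = 8.49 / 9.44 = 0.899.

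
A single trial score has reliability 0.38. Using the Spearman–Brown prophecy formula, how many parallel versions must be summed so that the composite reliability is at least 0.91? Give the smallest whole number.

17

k ≥ ρ*(1−ρ₁)/(ρ₁(1−ρ*)) = 0.91·0.62 / (0.38·0.09) = 16.497.
Smallest integer k = 17.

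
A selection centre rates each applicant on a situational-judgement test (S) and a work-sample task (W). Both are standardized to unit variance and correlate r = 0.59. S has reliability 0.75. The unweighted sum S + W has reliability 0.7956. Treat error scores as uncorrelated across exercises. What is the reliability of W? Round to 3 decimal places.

0.600

Var(S+W) = 2 + 2·0.59 = 3.180.
True-score variance = ρ_S + ρ_W + 2·0.59, so 0.7956 = (0.75 + ρ_W + 1.18) / 3.180.
ρ_W = 0.7956·3.180 − 0.75 − 1.18 = 0.600.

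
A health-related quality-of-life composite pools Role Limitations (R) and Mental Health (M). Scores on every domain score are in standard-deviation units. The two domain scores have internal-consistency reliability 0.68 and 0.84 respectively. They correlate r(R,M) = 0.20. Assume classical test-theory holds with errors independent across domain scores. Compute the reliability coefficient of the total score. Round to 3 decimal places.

0.800

Var(R+M) = 2 + 2·[0.20] = 2 + 0.4 = 2.4.
Under uncorrelated errors the observed covariances equal the true-score covariances, so only the own-variance terms attenuate.
True-score variance = [0.68 + 0.84] + 0.4 = 1.52 + 0.4 = 1.92.
Reliability = 1.92 / 2.4 = 0.800.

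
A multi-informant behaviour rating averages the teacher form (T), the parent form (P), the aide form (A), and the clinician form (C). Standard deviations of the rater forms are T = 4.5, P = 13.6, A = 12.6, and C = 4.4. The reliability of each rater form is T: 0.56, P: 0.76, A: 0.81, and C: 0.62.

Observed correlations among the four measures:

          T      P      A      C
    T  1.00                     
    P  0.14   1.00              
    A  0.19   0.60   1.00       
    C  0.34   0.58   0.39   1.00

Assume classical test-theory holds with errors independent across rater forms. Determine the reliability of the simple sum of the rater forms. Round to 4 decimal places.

Var(T+P+A+C) = 4.5² + 13.6² + 12.6² + 4.4² + 2·[4.5·13.6·0.14 + 4.5·12.6·0.19 + 4.5·4.4·0.34 + 13.6·12.6·0.60 + 13.6·4.4·0.58 + 12.6·4.4·0.39] = 383.33 + 370.436 = 753.766.
Because errors are independent across components, Cov(Tᵢ,Tⱼ) = Cov(Xᵢ,Xⱼ); the off-diagonal part of the true-score variance is the same as above.
True-score variance = [4.5²·0.56 + 13.6²·0.76 + 12.6²·0.81 + 4.4²·0.62] + 370.436 = 292.508 + 370.436 = 662.944.
Reliability = 662.944 / 753.766 = 0.8795.

0.8795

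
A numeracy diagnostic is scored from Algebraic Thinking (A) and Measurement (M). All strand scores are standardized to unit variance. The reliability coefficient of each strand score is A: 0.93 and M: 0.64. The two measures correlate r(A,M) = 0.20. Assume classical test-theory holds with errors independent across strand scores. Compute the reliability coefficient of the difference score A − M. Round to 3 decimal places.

0.731

Var(A−M) = 1 + 1 − 2·0.20 = 2 − 0.4 = 1.6.
With uncorrelated errors the cross-covariances are all true-score covariance, so they carry over unchanged; only the diagonal terms shrink to ρᵢσᵢ².
True-score variance = [0.93 + 0.64] − 0.4 = 1.57 − 0.4 = 1.17.
Reliability = 1.17 / 1.6 = 0.731.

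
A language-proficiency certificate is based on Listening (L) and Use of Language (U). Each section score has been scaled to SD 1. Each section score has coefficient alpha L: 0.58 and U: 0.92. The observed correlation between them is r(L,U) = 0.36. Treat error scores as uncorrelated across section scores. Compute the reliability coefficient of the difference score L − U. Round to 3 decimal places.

0.609

Var(L−U) = 1 + 1 − 2·0.36 = 2 − 0.72 = 1.28.
With uncorrelated errors the cross-covariances are all true-score covariance, so they carry over unchanged; only the diagonal terms shrink to ρᵢσᵢ².
True-score variance = [0.58 + 0.92] − 0.72 = 1.5 − 0.72 = 0.78.
Reliability = 0.78 / 1.28 = 0.609.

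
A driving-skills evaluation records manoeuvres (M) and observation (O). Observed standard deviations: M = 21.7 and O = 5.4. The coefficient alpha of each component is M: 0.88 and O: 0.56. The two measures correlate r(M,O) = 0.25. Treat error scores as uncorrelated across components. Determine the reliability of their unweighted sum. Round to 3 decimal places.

0.876

Var(M+O) = 21.7² + 5.4² + 2·[21.7·5.4·0.25] = 500.05 + 58.59 = 558.64.
Because errors are independent across components, Cov(Tᵢ,Tⱼ) = Cov(Xᵢ,Xⱼ); the off-diagonal part of the true-score variance is the same as above.
True-score variance = [21.7²·0.88 + 5.4²·0.56] + 58.59 = 430.713 + 58.59 = 489.303.
Reliability = 489.303 / 558.64 = 0.876.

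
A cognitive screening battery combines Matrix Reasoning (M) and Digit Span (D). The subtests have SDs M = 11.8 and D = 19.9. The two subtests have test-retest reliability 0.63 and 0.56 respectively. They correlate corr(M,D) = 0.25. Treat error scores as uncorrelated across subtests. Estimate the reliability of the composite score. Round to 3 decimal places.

0.654

Var(M+D) = 11.8² + 19.9² + 2·[11.8·19.9·0.25] = 535.25 + 117.41 = 652.66.
With uncorrelated errors the cross-covariances are all true-score covariance, so they carry over unchanged; only the diagonal terms shrink to ρᵢσᵢ².
True-score variance = [11.8²·0.63 + 19.9²·0.56] + 117.41 = 309.487 + 117.41 = 426.897.
Reliability = 426.897 / 652.66 = 0.654.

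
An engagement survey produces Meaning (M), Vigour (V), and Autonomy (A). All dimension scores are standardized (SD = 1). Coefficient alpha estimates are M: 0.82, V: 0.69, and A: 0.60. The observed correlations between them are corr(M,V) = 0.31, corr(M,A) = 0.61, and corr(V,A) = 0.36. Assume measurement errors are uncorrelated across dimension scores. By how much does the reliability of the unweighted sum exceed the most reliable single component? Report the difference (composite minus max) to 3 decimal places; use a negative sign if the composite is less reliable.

Var(sum) = 3 + 2.56 = 5.56; true-score variance = 2.11 + 2.56 = 4.67; composite reliability = 0.8399.
Max component reliability = 0.8200.
Difference = 0.8399 − 0.8200 = 0.020.

0.020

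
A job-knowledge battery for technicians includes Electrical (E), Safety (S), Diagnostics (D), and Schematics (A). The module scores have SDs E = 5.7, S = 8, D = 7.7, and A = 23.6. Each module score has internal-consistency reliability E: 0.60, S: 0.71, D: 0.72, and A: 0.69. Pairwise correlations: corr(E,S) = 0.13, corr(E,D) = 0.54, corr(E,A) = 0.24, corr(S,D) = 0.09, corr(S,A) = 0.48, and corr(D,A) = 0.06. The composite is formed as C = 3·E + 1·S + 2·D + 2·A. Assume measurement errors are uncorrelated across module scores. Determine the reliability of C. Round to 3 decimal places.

Var(C) = 3²·5.7² + 8² + 2²·7.7² + 2²·23.6² + 2·[3·5.7·8·0.13 + 6·5.7·7.7·0.54 + 6·5.7·23.6·0.24 + 2·8·7.7·0.09 + 2·8·23.6·0.48 + 4·7.7·23.6·0.06] = 2821.41 + 1179.29 = 4000.7.
With uncorrelated errors the cross-covariances are all true-score covariance, so they carry over unchanged; only the diagonal terms shrink to ρᵢσᵢ².
True-score variance = [3²·5.7²·0.60 + 8²·0.71 + 2²·7.7²·0.72 + 2²·23.6²·0.69] + 1179.29 = 1928.85 + 1179.29 = 3108.14.
Reliability = 3108.14 / 4000.7 = 0.777.

0.777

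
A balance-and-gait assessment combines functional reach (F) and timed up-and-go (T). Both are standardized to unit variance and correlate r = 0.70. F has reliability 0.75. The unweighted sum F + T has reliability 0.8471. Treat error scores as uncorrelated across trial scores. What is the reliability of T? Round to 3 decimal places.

Var(F+T) = 2 + 2·0.70 = 3.400.
True-score variance = ρ_F + ρ_T + 2·0.70, so 0.8471 = (0.75 + ρ_T + 1.40) / 3.400.
ρ_T = 0.8471·3.400 − 0.75 − 1.40 = 0.730.

0.730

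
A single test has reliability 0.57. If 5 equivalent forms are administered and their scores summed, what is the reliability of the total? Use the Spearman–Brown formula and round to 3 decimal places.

ρ_k = kρ / (1 + (k−1)ρ) = 5·0.57 / (1 + 4·0.57) = 2.850 / 3.280 = 0.869.

0.869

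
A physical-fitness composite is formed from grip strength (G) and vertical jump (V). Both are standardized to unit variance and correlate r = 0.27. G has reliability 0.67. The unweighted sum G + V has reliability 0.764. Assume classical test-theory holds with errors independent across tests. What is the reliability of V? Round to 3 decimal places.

0.731

Var(G+V) = 2 + 2·0.27 = 2.540.
True-score variance = ρ_G + ρ_V + 2·0.27, so 0.764 = (0.67 + ρ_V + 0.54) / 2.540.
ρ_V = 0.764·2.540 − 0.67 − 0.54 = 0.731.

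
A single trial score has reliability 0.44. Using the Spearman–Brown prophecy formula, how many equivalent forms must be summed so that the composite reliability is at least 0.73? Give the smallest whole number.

4

k ≥ ρ*(1−ρ₁)/(ρ₁(1−ρ*)) = 0.73·0.56 / (0.44·0.27) = 3.441.
Smallest integer k = 4.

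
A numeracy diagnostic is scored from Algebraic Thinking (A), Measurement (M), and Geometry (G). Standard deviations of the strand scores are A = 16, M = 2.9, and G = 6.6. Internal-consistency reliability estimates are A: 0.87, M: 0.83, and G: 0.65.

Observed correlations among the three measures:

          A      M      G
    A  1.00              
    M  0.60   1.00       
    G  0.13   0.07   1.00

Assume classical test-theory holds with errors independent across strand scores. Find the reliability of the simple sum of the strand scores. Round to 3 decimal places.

Var(A+M+G) = 16² + 2.9² + 6.6² + 2·[16·2.9·0.60 + 16·6.6·0.13 + 2.9·6.6·0.07] = 307.97 + 85.8156 = 393.786.
Under uncorrelated errors the observed covariances equal the true-score covariances, so only the own-variance terms attenuate.
True-score variance = [16²·0.87 + 2.9²·0.83 + 6.6²·0.65] + 85.8156 = 258.014 + 85.8156 = 343.83.
Reliability = 343.83 / 393.786 = 0.873.

0.873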